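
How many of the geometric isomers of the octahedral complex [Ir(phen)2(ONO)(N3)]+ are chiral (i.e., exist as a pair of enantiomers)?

An octahedron has six vertices in three trans pairs; every non-trans pair is cis.
Each phen is bidentate and must span two cis positions.
There are 2 geometric isomers: ONO and N3 mutually trans; ONO and N3 mutually cis (chiral).
One of these lacks any improper symmetry element and so occurs as an enantiomeric pair, giving 2 + 1 = 3 stereoisomers in total.

1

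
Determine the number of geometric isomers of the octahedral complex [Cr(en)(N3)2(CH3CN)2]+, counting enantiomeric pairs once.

3

The six octahedral sites form three mutually perpendicular trans pairs.
Each en is bidentate and must span two cis positions.
Working through the distinct placements yields 3 geometric isomers: N3 cis, CH3CN trans; N3 cis, CH3CN cis (chiral); N3 trans, CH3CN cis.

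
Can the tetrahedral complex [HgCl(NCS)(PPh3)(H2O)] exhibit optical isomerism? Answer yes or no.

In a tetrahedral complex all four positions are equivalent and every pair of ligands is adjacent — there is no cis/trans distinction.
Only one geometric arrangement is possible; it has no improper symmetry element, so it exists as a pair of enantiomers (2 stereoisomers).

yes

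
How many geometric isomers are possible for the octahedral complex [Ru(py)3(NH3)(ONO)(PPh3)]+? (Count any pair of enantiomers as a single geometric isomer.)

4

In an octahedral complex each vertex has one trans partner and four cis neighbours.
Systematic placement gives 4 geometric isomers: py mer (3 arrangements); py fac (chiral).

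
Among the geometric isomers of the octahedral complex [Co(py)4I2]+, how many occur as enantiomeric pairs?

0

An octahedron has six vertices in three trans pairs; every non-trans pair is cis.
There are 2 geometric isomers: I trans; I cis.
Each arrangement has an internal mirror plane or centre of symmetry, so none is chiral.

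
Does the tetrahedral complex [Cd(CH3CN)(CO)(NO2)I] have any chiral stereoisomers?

yes

Only one geometric arrangement is possible; it has no improper symmetry element, so it exists as a pair of enantiomers (2 stereoisomers).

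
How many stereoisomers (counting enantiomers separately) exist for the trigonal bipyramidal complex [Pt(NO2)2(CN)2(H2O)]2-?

In a trigonal bipyramid the two axial positions differ from the three equatorial ones.
Exhaustive case analysis gives 5 geometric isomers.
One of these lacks any improper symmetry element and so occurs as an enantiomeric pair, giving 5 + 1 = 6 stereoisomers in total.

6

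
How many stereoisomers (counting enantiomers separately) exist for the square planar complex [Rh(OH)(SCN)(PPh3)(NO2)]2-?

3

Working through the distinct placements yields 3 geometric isomers: (NO2/PPh3 trans, OH/SCN trans); (NO2/SCN trans, OH/PPh3 trans); (NO2/OH trans, PPh3/SCN trans).
Each arrangement has an internal mirror plane or centre of symmetry, so none is chiral.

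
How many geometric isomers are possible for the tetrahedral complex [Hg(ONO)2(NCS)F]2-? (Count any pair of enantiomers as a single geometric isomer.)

All four vertices of a tetrahedron are equivalent and mutually adjacent, so cis/trans isomerism cannot arise.
Only one geometric arrangement is possible.

1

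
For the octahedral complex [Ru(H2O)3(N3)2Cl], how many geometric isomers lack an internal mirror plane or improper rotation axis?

In an octahedral complex each vertex has one trans partner and four cis neighbours.
Systematic placement gives 3 geometric isomers: H2O mer, N3 trans; H2O fac, N3 cis; H2O mer, N3 cis.
Each arrangement has an internal mirror plane or centre of symmetry, so none is chiral.

0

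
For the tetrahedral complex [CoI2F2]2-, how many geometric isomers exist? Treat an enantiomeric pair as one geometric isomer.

All four vertices of a tetrahedron are equivalent and mutually adjacent, so cis/trans isomerism cannot arise.
Only one geometric arrangement is possible.

1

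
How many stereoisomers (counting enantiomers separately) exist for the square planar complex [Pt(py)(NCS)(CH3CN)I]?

3

A square has two trans pairs of vertices; adjacent vertices are cis.
There are 3 geometric isomers: (CH3CN/NCS trans, I/py trans); (CH3CN/py trans, I/NCS trans); (CH3CN/I trans, NCS/py trans).
Each arrangement has an internal mirror plane or centre of symmetry, so none is chiral.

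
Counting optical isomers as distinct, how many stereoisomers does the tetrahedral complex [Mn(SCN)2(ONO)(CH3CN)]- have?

1

In a tetrahedral complex all four positions are equivalent and every pair of ligands is adjacent — there is no cis/trans distinction.
Only one geometric arrangement is possible.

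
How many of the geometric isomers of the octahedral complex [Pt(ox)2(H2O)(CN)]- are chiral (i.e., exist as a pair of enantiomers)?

The six octahedral sites form three mutually perpendicular trans pairs.
Each ox is bidentate and must span two cis positions.
There are 2 geometric isomers: H2O and CN mutually trans; H2O and CN mutually cis (chiral).
One of these lacks any improper symmetry element and so occurs as an enantiomeric pair, giving 2 + 1 = 3 stereoisomers in total.

1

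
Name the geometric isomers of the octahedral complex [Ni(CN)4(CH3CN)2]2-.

An octahedron has six vertices in three trans pairs; every non-trans pair is cis.
There are 2 geometric isomers: CH3CN trans; CH3CN cis.

cis and trans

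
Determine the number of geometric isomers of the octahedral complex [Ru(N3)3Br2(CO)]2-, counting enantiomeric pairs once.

3

Working through the distinct placements yields 3 geometric isomers: N3 mer, Br trans; N3 mer, Br cis; N3 fac, Br cis.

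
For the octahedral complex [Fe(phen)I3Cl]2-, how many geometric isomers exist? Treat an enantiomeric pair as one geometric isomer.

An octahedron has six vertices in three trans pairs; every non-trans pair is cis.
Each phen is bidentate and must span two cis positions.
There are 2 geometric isomers: I fac; I mer.

2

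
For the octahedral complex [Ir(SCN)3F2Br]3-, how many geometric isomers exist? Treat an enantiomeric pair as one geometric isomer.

In an octahedral complex each vertex has one trans partner and four cis neighbours.
The distinct arrangements are (3 in all): SCN mer, F cis; SCN mer, F trans; SCN fac, F cis.

3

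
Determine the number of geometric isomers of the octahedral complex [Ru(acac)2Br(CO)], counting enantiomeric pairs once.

In an octahedral complex each vertex has one trans partner and four cis neighbours.
Each acac is bidentate and must span two cis positions.
The distinct arrangements are (2 in all): Br and CO mutually trans; Br and CO mutually cis (chiral).

2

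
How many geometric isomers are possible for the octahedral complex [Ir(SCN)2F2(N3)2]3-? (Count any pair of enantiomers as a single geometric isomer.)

Systematic placement gives 5 geometric isomers: SCN trans, F trans, N3 trans; SCN cis, F trans, N3 cis; SCN trans, F cis, N3 cis; SCN cis, F cis, N3 cis (chiral); SCN cis, F cis, N3 trans.

5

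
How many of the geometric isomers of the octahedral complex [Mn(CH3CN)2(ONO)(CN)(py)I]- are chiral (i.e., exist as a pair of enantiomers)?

6

Placing the ligands in turn and identifying arrangements related by rotation or reflection leaves 9 distinct geometric isomers.
Of these, 6 lack any improper symmetry element and so occur as enantiomeric pairs, giving 9 + 6 = 15 stereoisomers in total.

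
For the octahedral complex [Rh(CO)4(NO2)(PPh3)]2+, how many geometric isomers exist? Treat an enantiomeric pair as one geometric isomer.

In an octahedral complex each vertex has one trans partner and four cis neighbours.
There are 2 geometric isomers: NO2 and PPh3 mutually trans; NO2 and PPh3 mutually cis.

2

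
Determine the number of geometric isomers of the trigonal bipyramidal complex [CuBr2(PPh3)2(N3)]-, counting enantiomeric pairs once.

Placing the ligands in turn and identifying arrangements related by rotation or reflection leaves 5 distinct geometric isomers.

5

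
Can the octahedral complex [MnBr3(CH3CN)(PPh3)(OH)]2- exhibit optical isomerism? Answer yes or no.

In an octahedral complex each vertex has one trans partner and four cis neighbours.
Systematic placement gives 4 geometric isomers: Br mer (3 arrangements); Br fac (chiral).
One of these lacks any improper symmetry element and so occurs as an enantiomeric pair, giving 4 + 1 = 5 stereoisomers in total.

yes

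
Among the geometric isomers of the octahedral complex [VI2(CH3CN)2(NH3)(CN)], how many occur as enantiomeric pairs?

The six octahedral sites form three mutually perpendicular trans pairs.
Systematic placement gives 6 geometric isomers: I cis, CH3CN trans; I trans, CH3CN trans; I cis, CH3CN cis (3 arrangements, 2 chiral); I trans, CH3CN cis.
Of these, 2 lack any improper symmetry element and so occur as enantiomeric pairs, giving 6 + 2 = 8 stereoisomers in total.

2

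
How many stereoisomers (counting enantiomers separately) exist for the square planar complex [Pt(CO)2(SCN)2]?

In a square planar complex each vertex has one trans partner and two cis neighbours.
There are 2 geometric isomers: CO cis; CO trans.
Each arrangement has an internal mirror plane or centre of symmetry, so none is chiral.

2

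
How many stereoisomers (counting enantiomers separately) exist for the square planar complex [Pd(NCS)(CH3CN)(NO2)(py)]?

3

The distinct arrangements are (3 in all): (CH3CN/NO2 trans, NCS/py trans); (CH3CN/py trans, NCS/NO2 trans); (CH3CN/NCS trans, NO2/py trans).
Each arrangement has an internal mirror plane or centre of symmetry, so none is chiral.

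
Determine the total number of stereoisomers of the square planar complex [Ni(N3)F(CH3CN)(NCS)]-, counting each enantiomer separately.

In a square planar complex each vertex has one trans partner and two cis neighbours.
There are 3 geometric isomers: (CH3CN/N3 trans, F/NCS trans); (CH3CN/NCS trans, F/N3 trans); (CH3CN/F trans, N3/NCS trans).
Each arrangement has an internal mirror plane or centre of symmetry, so none is chiral.

3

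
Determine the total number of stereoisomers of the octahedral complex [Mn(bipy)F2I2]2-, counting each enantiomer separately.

4

Each bipy is bidentate and must span two cis positions.
The distinct arrangements are (3 in all): F trans, I cis; F cis, I cis (chiral); F cis, I trans.
One of these lacks any improper symmetry element and so occurs as an enantiomeric pair, giving 3 + 1 = 4 stereoisomers in total.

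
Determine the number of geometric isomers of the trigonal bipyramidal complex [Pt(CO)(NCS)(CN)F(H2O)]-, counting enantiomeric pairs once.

A trigonal bipyramid has two axial and three equatorial sites, which are chemically inequivalent.
Placing the ligands in turn and identifying arrangements related by rotation or reflection leaves 10 distinct geometric isomers.

10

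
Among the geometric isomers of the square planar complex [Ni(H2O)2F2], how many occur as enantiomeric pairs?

A square has two trans pairs of vertices; adjacent vertices are cis.
There are 2 geometric isomers: H2O cis; H2O trans.
Each arrangement has an internal mirror plane or centre of symmetry, so none is chiral.

0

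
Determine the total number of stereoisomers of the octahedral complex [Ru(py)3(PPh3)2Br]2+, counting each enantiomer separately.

3

The six octahedral sites form three mutually perpendicular trans pairs.
There are 3 geometric isomers: py mer, PPh3 cis; py mer, PPh3 trans; py fac, PPh3 cis.
Each arrangement has an internal mirror plane or centre of symmetry, so none is chiral.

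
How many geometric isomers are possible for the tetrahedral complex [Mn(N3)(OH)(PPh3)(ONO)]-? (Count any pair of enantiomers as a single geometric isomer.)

1

All four vertices of a tetrahedron are equivalent and mutually adjacent, so cis/trans isomerism cannot arise.
Only one geometric arrangement is possible; it has no improper symmetry element, so it exists as a pair of enantiomers (2 stereoisomers).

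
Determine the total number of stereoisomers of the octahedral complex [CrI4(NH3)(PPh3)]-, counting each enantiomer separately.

2

The six octahedral sites form three mutually perpendicular trans pairs.
The distinct arrangements are (2 in all): NH3 and PPh3 mutually trans; NH3 and PPh3 mutually cis.
Each arrangement has an internal mirror plane or centre of symmetry, so none is chiral.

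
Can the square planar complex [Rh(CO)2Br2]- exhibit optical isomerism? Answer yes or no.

In a square planar complex each vertex has one trans partner and two cis neighbours.
There are 2 geometric isomers: CO cis; CO trans.
Each arrangement has an internal mirror plane or centre of symmetry, so none is chiral.

no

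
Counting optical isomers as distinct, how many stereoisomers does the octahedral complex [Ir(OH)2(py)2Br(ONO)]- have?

8

An octahedron has six vertices in three trans pairs; every non-trans pair is cis.
There are 6 geometric isomers: OH cis, py trans; OH cis, py cis (3 arrangements, 2 chiral); OH trans, py trans; OH trans, py cis.
Of these, 2 lack any improper symmetry element and so occur as enantiomeric pairs, giving 6 + 2 = 8 stereoisomers in total.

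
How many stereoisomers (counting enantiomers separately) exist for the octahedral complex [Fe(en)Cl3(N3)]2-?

Each en is bidentate and must span two cis positions.
Systematic placement gives 2 geometric isomers: Cl mer; Cl fac.
Each arrangement has an internal mirror plane or centre of symmetry, so none is chiral.

2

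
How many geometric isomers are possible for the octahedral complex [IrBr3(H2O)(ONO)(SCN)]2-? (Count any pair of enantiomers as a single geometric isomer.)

In an octahedral complex each vertex has one trans partner and four cis neighbours.
Systematic placement gives 4 geometric isomers: Br mer (3 arrangements); Br fac (chiral).

4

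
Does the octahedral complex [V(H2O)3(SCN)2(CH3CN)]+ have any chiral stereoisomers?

no

An octahedron has six vertices in three trans pairs; every non-trans pair is cis.
Working through the distinct placements yields 3 geometric isomers: H2O mer, SCN trans; H2O fac, SCN cis; H2O mer, SCN cis.
Each arrangement has an internal mirror plane or centre of symmetry, so none is chiral.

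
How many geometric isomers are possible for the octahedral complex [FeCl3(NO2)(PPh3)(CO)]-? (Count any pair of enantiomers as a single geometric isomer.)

4

An octahedron has six vertices in three trans pairs; every non-trans pair is cis.
There are 4 geometric isomers: Cl mer (3 arrangements); Cl fac (chiral).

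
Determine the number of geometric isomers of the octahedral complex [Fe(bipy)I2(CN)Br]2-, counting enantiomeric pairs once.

Each bipy is bidentate and must span two cis positions.
The distinct arrangements are (4 in all): I cis (3 arrangements, 2 chiral); I trans.

4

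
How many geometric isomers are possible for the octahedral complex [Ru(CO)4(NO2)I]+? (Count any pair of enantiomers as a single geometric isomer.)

2

In an octahedral complex each vertex has one trans partner and four cis neighbours.
Working through the distinct placements yields 2 geometric isomers: NO2 and I mutually trans; NO2 and I mutually cis.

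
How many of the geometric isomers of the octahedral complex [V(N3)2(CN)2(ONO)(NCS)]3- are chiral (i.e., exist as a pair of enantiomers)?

2

The six octahedral sites form three mutually perpendicular trans pairs.
Working through the distinct placements yields 6 geometric isomers: N3 trans, CN trans; N3 cis, CN trans; N3 cis, CN cis (3 arrangements, 2 chiral); N3 trans, CN cis.
Of these, 2 lack any improper symmetry element and so occur as enantiomeric pairs, giving 6 + 2 = 8 stereoisomers in total.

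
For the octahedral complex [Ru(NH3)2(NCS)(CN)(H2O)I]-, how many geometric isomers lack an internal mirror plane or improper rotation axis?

6

Systematic enumeration (placing each ligand type in turn and discarding arrangements equivalent by rotation or reflection) gives 9 geometric isomers.
Of these, 6 lack any improper symmetry element and so occur as enantiomeric pairs, giving 9 + 6 = 15 stereoisomers in total.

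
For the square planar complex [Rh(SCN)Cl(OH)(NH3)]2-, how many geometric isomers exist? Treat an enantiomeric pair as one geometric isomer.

In a square planar complex each vertex has one trans partner and two cis neighbours.
Systematic placement gives 3 geometric isomers: (Cl/OH trans, NH3/SCN trans); (Cl/SCN trans, NH3/OH trans); (Cl/NH3 trans, OH/SCN trans).

3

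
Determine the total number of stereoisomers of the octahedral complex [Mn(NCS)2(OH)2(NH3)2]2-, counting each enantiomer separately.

6

An octahedron has six vertices in three trans pairs; every non-trans pair is cis.
Systematic placement gives 5 geometric isomers: NCS trans, OH trans, NH3 trans; NCS trans, OH cis, NH3 cis; NCS cis, OH trans, NH3 cis; NCS cis, OH cis, NH3 cis (chiral); NCS cis, OH cis, NH3 trans.
One of these lacks any improper symmetry element and so occurs as an enantiomeric pair, giving 5 + 1 = 6 stereoisomers in total.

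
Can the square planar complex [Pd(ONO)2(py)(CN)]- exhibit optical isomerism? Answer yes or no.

A square has two trans pairs of vertices; adjacent vertices are cis.
The distinct arrangements are (2 in all): ONO cis; ONO trans.
Each arrangement has an internal mirror plane or centre of symmetry, so none is chiral.

no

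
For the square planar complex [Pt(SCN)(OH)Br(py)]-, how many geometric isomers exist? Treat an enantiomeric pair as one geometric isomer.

3

In a square planar complex each vertex has one trans partner and two cis neighbours.
Working through the distinct placements yields 3 geometric isomers: (Br/SCN trans, OH/py trans); (Br/py trans, OH/SCN trans); (Br/OH trans, SCN/py trans).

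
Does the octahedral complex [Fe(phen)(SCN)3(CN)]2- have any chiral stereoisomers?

no

In an octahedral complex each vertex has one trans partner and four cis neighbours.
Each phen is bidentate and must span two cis positions.
There are 2 geometric isomers: SCN fac; SCN mer.
Each arrangement has an internal mirror plane or centre of symmetry, so none is chiral.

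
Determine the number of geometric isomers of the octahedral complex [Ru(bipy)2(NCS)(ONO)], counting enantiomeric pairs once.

2

In an octahedral complex each vertex has one trans partner and four cis neighbours.
Each bipy is bidentate and must span two cis positions.
Working through the distinct placements yields 2 geometric isomers: NCS and ONO mutually trans; NCS and ONO mutually cis (chiral).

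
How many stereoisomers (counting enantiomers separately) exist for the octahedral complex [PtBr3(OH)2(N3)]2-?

3

The six octahedral sites form three mutually perpendicular trans pairs.
There are 3 geometric isomers: Br mer, OH trans; Br mer, OH cis; Br fac, OH cis.
Each arrangement has an internal mirror plane or centre of symmetry, so none is chiral.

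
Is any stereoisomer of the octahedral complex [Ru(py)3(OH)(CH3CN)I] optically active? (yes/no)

yes

An octahedron has six vertices in three trans pairs; every non-trans pair is cis.
Working through the distinct placements yields 4 geometric isomers: py mer (3 arrangements); py fac (chiral).
One of these lacks any improper symmetry element and so occurs as an enantiomeric pair, giving 4 + 1 = 5 stereoisomers in total.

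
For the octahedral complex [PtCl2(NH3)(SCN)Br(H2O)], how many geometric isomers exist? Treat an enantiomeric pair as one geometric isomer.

The six octahedral sites form three mutually perpendicular trans pairs.
Placing the ligands in turn and identifying arrangements related by rotation or reflection leaves 9 distinct geometric isomers.

9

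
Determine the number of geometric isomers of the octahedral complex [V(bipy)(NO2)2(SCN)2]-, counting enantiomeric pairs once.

3

In an octahedral complex each vertex has one trans partner and four cis neighbours.
Each bipy is bidentate and must span two cis positions.
There are 3 geometric isomers: NO2 trans, SCN cis; NO2 cis, SCN cis (chiral); NO2 cis, SCN trans.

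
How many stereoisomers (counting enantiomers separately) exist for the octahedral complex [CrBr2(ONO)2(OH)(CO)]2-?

8

In an octahedral complex each vertex has one trans partner and four cis neighbours.
The distinct arrangements are (6 in all): Br trans, ONO trans; Br trans, ONO cis; Br cis, ONO trans; Br cis, ONO cis (3 arrangements, 2 chiral).
Of these, 2 lack any improper symmetry element and so occur as enantiomeric pairs, giving 6 + 2 = 8 stereoisomers in total.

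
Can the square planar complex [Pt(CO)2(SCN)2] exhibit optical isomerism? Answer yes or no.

There are 2 geometric isomers: CO cis; CO trans.
Each arrangement has an internal mirror plane or centre of symmetry, so none is chiral.

no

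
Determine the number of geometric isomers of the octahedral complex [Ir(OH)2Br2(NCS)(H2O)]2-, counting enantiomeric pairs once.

The six octahedral sites form three mutually perpendicular trans pairs.
The distinct arrangements are (6 in all): OH trans, Br trans; OH cis, Br trans; OH trans, Br cis; OH cis, Br cis (3 arrangements, 2 chiral).

6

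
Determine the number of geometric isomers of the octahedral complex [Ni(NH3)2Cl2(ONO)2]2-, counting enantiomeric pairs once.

An octahedron has six vertices in three trans pairs; every non-trans pair is cis.
The distinct arrangements are (5 in all): NH3 trans, Cl trans, ONO trans; NH3 cis, Cl trans, ONO cis; NH3 cis, Cl cis, ONO trans; NH3 cis, Cl cis, ONO cis (chiral); NH3 trans, Cl cis, ONO cis.

5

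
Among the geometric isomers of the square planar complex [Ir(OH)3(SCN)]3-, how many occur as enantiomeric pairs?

0

In a square planar complex each vertex has one trans partner and two cis neighbours.
Only one geometric arrangement is possible.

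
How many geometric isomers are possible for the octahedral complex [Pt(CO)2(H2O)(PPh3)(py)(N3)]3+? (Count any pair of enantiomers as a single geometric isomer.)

Exhaustive case analysis gives 9 geometric isomers.

9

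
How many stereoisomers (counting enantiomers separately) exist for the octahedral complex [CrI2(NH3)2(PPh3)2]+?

The six octahedral sites form three mutually perpendicular trans pairs.
Systematic placement gives 5 geometric isomers: I trans, NH3 trans, PPh3 trans; I trans, NH3 cis, PPh3 cis; I cis, NH3 cis, PPh3 trans; I cis, NH3 cis, PPh3 cis (chiral); I cis, NH3 trans, PPh3 cis.
One of these lacks any improper symmetry element and so occurs as an enantiomeric pair, giving 5 + 1 = 6 stereoisomers in total.

6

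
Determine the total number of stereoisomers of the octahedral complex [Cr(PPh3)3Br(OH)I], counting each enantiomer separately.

In an octahedral complex each vertex has one trans partner and four cis neighbours.
Systematic placement gives 4 geometric isomers: PPh3 mer (3 arrangements); PPh3 fac (chiral).
One of these lacks any improper symmetry element and so occurs as an enantiomeric pair, giving 4 + 1 = 5 stereoisomers in total.

5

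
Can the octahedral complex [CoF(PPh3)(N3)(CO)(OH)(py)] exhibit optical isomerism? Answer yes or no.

Exhaustive case analysis gives 15 geometric isomers.
Of these, 15 lack any improper symmetry element and so occur as enantiomeric pairs, giving 15 + 15 = 30 stereoisomers in total.

yes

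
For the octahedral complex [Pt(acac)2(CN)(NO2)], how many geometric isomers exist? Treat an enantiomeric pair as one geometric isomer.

2

In an octahedral complex each vertex has one trans partner and four cis neighbours.
Each acac is bidentate and must span two cis positions.
Working through the distinct placements yields 2 geometric isomers: CN and NO2 mutually trans; CN and NO2 mutually cis (chiral).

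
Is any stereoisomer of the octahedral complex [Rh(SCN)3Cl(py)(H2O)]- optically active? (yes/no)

Working through the distinct placements yields 4 geometric isomers: SCN mer (3 arrangements); SCN fac (chiral).
One of these lacks any improper symmetry element and so occurs as an enantiomeric pair, giving 4 + 1 = 5 stereoisomers in total.

yes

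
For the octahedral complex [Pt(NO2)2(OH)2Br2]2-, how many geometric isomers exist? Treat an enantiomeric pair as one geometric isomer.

5

The six octahedral sites form three mutually perpendicular trans pairs.
Systematic placement gives 5 geometric isomers: NO2 trans, OH trans, Br trans; NO2 cis, OH cis, Br trans; NO2 cis, OH trans, Br cis; NO2 cis, OH cis, Br cis (chiral); NO2 trans, OH cis, Br cis.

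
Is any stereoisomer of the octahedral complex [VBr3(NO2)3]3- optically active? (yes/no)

The six octahedral sites form three mutually perpendicular trans pairs.
There are 2 geometric isomers: Br mer; Br fac.
Each arrangement has an internal mirror plane or centre of symmetry, so none is chiral.

no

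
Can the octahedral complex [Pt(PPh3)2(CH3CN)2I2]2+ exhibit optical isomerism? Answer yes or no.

yes

In an octahedral complex each vertex has one trans partner and four cis neighbours.
Working through the distinct placements yields 5 geometric isomers: PPh3 trans, CH3CN trans, I trans; PPh3 cis, CH3CN trans, I cis; PPh3 trans, CH3CN cis, I cis; PPh3 cis, CH3CN cis, I cis (chiral); PPh3 cis, CH3CN cis, I trans.
One of these lacks any improper symmetry element and so occurs as an enantiomeric pair, giving 5 + 1 = 6 stereoisomers in total.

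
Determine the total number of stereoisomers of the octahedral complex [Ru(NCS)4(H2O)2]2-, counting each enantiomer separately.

There are 2 geometric isomers: H2O trans; H2O cis.
Each arrangement has an internal mirror plane or centre of symmetry, so none is chiral.

2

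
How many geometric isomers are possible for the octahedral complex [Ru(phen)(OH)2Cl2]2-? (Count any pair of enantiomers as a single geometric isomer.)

In an octahedral complex each vertex has one trans partner and four cis neighbours.
Each phen is bidentate and must span two cis positions.
Systematic placement gives 3 geometric isomers: OH cis, Cl trans; OH cis, Cl cis (chiral); OH trans, Cl cis.

3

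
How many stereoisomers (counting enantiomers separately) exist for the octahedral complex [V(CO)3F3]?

2

Working through the distinct placements yields 2 geometric isomers: CO mer; CO fac.
Each arrangement has an internal mirror plane or centre of symmetry, so none is chiral.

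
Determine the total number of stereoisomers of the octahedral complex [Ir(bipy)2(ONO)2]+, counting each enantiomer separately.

Each bipy is bidentate and must span two cis positions.
The distinct arrangements are (2 in all): ONO trans; ONO cis (chiral).
One of these lacks any improper symmetry element and so occurs as an enantiomeric pair, giving 2 + 1 = 3 stereoisomers in total.

3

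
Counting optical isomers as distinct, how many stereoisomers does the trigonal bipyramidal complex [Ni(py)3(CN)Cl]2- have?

4

In a trigonal bipyramid the two axial positions differ from the three equatorial ones.
Working through the distinct placements yields 4 geometric isomers: CN axial, Cl axial; CN axial, Cl equatorial; CN equatorial, Cl axial; CN equatorial, Cl equatorial.
Each arrangement has an internal mirror plane or centre of symmetry, so none is chiral.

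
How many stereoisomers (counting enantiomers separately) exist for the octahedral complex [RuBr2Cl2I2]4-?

6

In an octahedral complex each vertex has one trans partner and four cis neighbours.
Systematic placement gives 5 geometric isomers: Br trans, Cl trans, I trans; Br trans, Cl cis, I cis; Br cis, Cl cis, I trans; Br cis, Cl cis, I cis (chiral); Br cis, Cl trans, I cis.
One of these lacks any improper symmetry element and so occurs as an enantiomeric pair, giving 5 + 1 = 6 stereoisomers in total.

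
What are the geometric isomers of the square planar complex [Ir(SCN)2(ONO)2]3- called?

Working through the distinct placements yields 2 geometric isomers: SCN cis; SCN trans.

cis and trans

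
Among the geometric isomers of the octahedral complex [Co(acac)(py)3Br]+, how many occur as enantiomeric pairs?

0

In an octahedral complex each vertex has one trans partner and four cis neighbours.
Each acac is bidentate and must span two cis positions.
The distinct arrangements are (2 in all): py mer; py fac.
Each arrangement has an internal mirror plane or centre of symmetry, so none is chiral.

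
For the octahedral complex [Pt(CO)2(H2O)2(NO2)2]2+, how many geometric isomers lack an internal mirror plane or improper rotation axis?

1

In an octahedral complex each vertex has one trans partner and four cis neighbours.
There are 5 geometric isomers: CO trans, H2O trans, NO2 trans; CO trans, H2O cis, NO2 cis; CO cis, H2O cis, NO2 trans; CO cis, H2O cis, NO2 cis (chiral); CO cis, H2O trans, NO2 cis.
One of these lacks any improper symmetry element and so occurs as an enantiomeric pair, giving 5 + 1 = 6 stereoisomers in total.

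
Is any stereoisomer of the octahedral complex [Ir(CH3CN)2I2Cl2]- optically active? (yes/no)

yes

In an octahedral complex each vertex has one trans partner and four cis neighbours.
The distinct arrangements are (5 in all): CH3CN trans, I trans, Cl trans; CH3CN trans, I cis, Cl cis; CH3CN cis, I trans, Cl cis; CH3CN cis, I cis, Cl cis (chiral); CH3CN cis, I cis, Cl trans.
One of these lacks any improper symmetry element and so occurs as an enantiomeric pair, giving 5 + 1 = 6 stereoisomers in total.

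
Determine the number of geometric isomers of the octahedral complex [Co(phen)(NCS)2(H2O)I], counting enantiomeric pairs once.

4

The six octahedral sites form three mutually perpendicular trans pairs.
Each phen is bidentate and must span two cis positions.
Systematic placement gives 4 geometric isomers: NCS cis (3 arrangements, 2 chiral); NCS trans.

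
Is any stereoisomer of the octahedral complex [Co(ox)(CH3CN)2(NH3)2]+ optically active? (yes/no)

yes

An octahedron has six vertices in three trans pairs; every non-trans pair is cis.
Each ox is bidentate and must span two cis positions.
The distinct arrangements are (3 in all): CH3CN trans, NH3 cis; CH3CN cis, NH3 cis (chiral); CH3CN cis, NH3 trans.
One of these lacks any improper symmetry element and so occurs as an enantiomeric pair, giving 3 + 1 = 4 stereoisomers in total.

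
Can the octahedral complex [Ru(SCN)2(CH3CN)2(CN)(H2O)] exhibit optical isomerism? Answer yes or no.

yes

In an octahedral complex each vertex has one trans partner and four cis neighbours.
There are 6 geometric isomers: SCN trans, CH3CN trans; SCN cis, CH3CN trans; SCN trans, CH3CN cis; SCN cis, CH3CN cis (3 arrangements, 2 chiral).
Of these, 2 lack any improper symmetry element and so occur as enantiomeric pairs, giving 6 + 2 = 8 stereoisomers in total.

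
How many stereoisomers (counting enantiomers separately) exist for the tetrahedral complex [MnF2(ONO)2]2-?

1

In a tetrahedral complex all four positions are equivalent and every pair of ligands is adjacent — there is no cis/trans distinction.
Only one geometric arrangement is possible.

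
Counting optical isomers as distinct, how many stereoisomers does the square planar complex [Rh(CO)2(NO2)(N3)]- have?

Working through the distinct placements yields 2 geometric isomers: CO cis; CO trans.
Each arrangement has an internal mirror plane or centre of symmetry, so none is chiral.

2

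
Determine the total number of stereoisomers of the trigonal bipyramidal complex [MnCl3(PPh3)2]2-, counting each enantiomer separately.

3

There are 3 geometric isomers: PPh3 both equatorial; PPh3 one axial, one equatorial; PPh3 both axial.
Each arrangement has an internal mirror plane or centre of symmetry, so none is chiral.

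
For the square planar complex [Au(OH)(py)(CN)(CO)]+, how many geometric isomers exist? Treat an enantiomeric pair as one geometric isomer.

3

A square has two trans pairs of vertices; adjacent vertices are cis.
Systematic placement gives 3 geometric isomers: (CN/OH trans, CO/py trans); (CN/py trans, CO/OH trans); (CN/CO trans, OH/py trans).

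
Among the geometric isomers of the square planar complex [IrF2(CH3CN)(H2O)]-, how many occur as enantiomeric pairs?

0

In a square planar complex each vertex has one trans partner and two cis neighbours.
Working through the distinct placements yields 2 geometric isomers: F cis; F trans.
Each arrangement has an internal mirror plane or centre of symmetry, so none is chiral.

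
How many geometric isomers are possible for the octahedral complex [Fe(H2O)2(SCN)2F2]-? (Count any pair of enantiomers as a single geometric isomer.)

5

An octahedron has six vertices in three trans pairs; every non-trans pair is cis.
There are 5 geometric isomers: H2O trans, SCN trans, F trans; H2O cis, SCN cis, F trans; H2O cis, SCN trans, F cis; H2O cis, SCN cis, F cis (chiral); H2O trans, SCN cis, F cis.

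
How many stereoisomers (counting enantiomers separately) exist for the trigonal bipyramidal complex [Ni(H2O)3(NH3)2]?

In a trigonal bipyramid the two axial positions differ from the three equatorial ones.
The distinct arrangements are (3 in all): NH3 both equatorial; NH3 one axial, one equatorial; NH3 both axial.
Each arrangement has an internal mirror plane or centre of symmetry, so none is chiral.

3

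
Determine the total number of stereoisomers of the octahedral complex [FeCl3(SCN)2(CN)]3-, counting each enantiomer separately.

3

In an octahedral complex each vertex has one trans partner and four cis neighbours.
There are 3 geometric isomers: Cl mer, SCN trans; Cl fac, SCN cis; Cl mer, SCN cis.
Each arrangement has an internal mirror plane or centre of symmetry, so none is chiral.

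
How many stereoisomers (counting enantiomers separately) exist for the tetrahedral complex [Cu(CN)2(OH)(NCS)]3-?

All four vertices of a tetrahedron are equivalent and mutually adjacent, so cis/trans isomerism cannot arise.
Only one geometric arrangement is possible.

1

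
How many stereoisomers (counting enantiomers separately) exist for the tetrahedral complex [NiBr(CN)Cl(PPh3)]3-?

2

In a tetrahedral complex all four positions are equivalent and every pair of ligands is adjacent — there is no cis/trans distinction.
Only one geometric arrangement is possible; it has no improper symmetry element, so it exists as a pair of enantiomers (2 stereoisomers).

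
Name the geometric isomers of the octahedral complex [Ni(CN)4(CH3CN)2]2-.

cis and trans

The six octahedral sites form three mutually perpendicular trans pairs.
Working through the distinct placements yields 2 geometric isomers: CH3CN trans; CH3CN cis.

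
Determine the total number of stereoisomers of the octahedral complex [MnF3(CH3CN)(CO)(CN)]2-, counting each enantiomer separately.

The six octahedral sites form three mutually perpendicular trans pairs.
The distinct arrangements are (4 in all): F mer (3 arrangements); F fac (chiral).
One of these lacks any improper symmetry element and so occurs as an enantiomeric pair, giving 4 + 1 = 5 stereoisomers in total.

5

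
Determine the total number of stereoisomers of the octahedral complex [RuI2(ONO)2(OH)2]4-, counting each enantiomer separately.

An octahedron has six vertices in three trans pairs; every non-trans pair is cis.
Systematic placement gives 5 geometric isomers: I trans, ONO trans, OH trans; I trans, ONO cis, OH cis; I cis, ONO trans, OH cis; I cis, ONO cis, OH cis (chiral); I cis, ONO cis, OH trans.
One of these lacks any improper symmetry element and so occurs as an enantiomeric pair, giving 5 + 1 = 6 stereoisomers in total.

6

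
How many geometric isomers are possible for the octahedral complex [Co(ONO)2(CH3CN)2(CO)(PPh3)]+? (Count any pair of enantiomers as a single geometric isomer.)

6

An octahedron has six vertices in three trans pairs; every non-trans pair is cis.
Systematic placement gives 6 geometric isomers: ONO cis, CH3CN trans; ONO trans, CH3CN trans; ONO cis, CH3CN cis (3 arrangements, 2 chiral); ONO trans, CH3CN cis.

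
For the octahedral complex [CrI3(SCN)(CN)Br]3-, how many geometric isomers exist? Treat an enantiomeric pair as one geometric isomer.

An octahedron has six vertices in three trans pairs; every non-trans pair is cis.
There are 4 geometric isomers: I mer (3 arrangements); I fac (chiral).

4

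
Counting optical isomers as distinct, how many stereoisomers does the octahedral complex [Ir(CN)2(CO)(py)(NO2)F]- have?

An octahedron has six vertices in three trans pairs; every non-trans pair is cis.
Placing the ligands in turn and identifying arrangements related by rotation or reflection leaves 9 distinct geometric isomers.
Of these, 6 lack any improper symmetry element and so occur as enantiomeric pairs, giving 9 + 6 = 15 stereoisomers in total.

15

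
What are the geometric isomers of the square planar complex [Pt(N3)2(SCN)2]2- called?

In a square planar complex each vertex has one trans partner and two cis neighbours.
Systematic placement gives 2 geometric isomers: N3 cis; N3 trans.

cis and trans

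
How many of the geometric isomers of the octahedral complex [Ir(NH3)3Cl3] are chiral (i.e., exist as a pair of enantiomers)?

0

An octahedron has six vertices in three trans pairs; every non-trans pair is cis.
Systematic placement gives 2 geometric isomers: NH3 mer; NH3 fac.
Each arrangement has an internal mirror plane or centre of symmetry, so none is chiral.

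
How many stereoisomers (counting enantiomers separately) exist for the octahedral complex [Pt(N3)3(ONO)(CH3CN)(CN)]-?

5

An octahedron has six vertices in three trans pairs; every non-trans pair is cis.
Systematic placement gives 4 geometric isomers: N3 mer (3 arrangements); N3 fac (chiral).
One of these lacks any improper symmetry element and so occurs as an enantiomeric pair, giving 4 + 1 = 5 stereoisomers in total.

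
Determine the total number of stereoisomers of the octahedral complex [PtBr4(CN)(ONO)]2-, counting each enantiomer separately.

2

There are 2 geometric isomers: CN and ONO mutually trans; CN and ONO mutually cis.
Each arrangement has an internal mirror plane or centre of symmetry, so none is chiral.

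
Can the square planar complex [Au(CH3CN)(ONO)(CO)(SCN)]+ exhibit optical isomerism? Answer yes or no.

no

In a square planar complex each vertex has one trans partner and two cis neighbours.
The distinct arrangements are (3 in all): (CH3CN/ONO trans, CO/SCN trans); (CH3CN/SCN trans, CO/ONO trans); (CH3CN/CO trans, ONO/SCN trans).
Each arrangement has an internal mirror plane or centre of symmetry, so none is chiral.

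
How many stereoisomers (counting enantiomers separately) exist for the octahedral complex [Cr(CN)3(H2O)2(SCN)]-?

3

The six octahedral sites form three mutually perpendicular trans pairs.
The distinct arrangements are (3 in all): CN mer, H2O cis; CN mer, H2O trans; CN fac, H2O cis.
Each arrangement has an internal mirror plane or centre of symmetry, so none is chiral.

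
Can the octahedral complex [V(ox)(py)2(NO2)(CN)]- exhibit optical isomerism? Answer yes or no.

The six octahedral sites form three mutually perpendicular trans pairs.
Each ox is bidentate and must span two cis positions.
There are 4 geometric isomers: py cis (3 arrangements, 2 chiral); py trans.
Of these, 2 lack any improper symmetry element and so occur as enantiomeric pairs, giving 4 + 2 = 6 stereoisomers in total.

yes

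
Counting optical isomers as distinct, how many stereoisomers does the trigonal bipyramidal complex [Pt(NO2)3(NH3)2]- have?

3

The distinct arrangements are (3 in all): NH3 both axial; NH3 one axial, one equatorial; NH3 both equatorial.
Each arrangement has an internal mirror plane or centre of symmetry, so none is chiral.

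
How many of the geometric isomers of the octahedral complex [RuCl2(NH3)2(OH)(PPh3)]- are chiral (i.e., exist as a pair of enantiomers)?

2

In an octahedral complex each vertex has one trans partner and four cis neighbours.
Working through the distinct placements yields 6 geometric isomers: Cl trans, NH3 trans; Cl trans, NH3 cis; Cl cis, NH3 cis (3 arrangements, 2 chiral); Cl cis, NH3 trans.
Of these, 2 lack any improper symmetry element and so occur as enantiomeric pairs, giving 6 + 2 = 8 stereoisomers in total.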